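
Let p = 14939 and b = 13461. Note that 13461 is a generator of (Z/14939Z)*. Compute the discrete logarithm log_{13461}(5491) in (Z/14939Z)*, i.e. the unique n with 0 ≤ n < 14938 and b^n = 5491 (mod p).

5799

Baby-step giant-step with m = ceil(sqrt(14938)) = 123.
Baby table (13461^j mod 14939 for j=0..122):
  0:1  1:13461  2:3390  3:9084  4:4009  5:5481  6:10959  7:11413
  8:12656  9:12999  10:13971  11:11499  12:5060  13:5759  14:3428  15:12676
  16:13317  17:7076  18:13911  19:10545  20:10806  21:13462  22:1912  23:12474
  24:13093  25:9490  26:1501  27:7433  28:9130  29:10716  30:12031  31:10531
  32:1620  33:10819  34:9187  35:1165  36:11054  37:5454  38:6048  39:9517
  40:6412  41:9329  42:435  43:14386  44:10628  45:7644  46:10991  47:8934
  48:1624  49:4907  50:7808  51:7623  52:12151  53:12439  54:5067  55:10352
  56:12219  57:1569  58:11502  59:626  60:990  61:802  62:9764  63:14821
  64:10075  65:3333  66:3696  67:4986  68:10558  69:6531  70:12715  71:492
  72:4835  73:9651  74:2567  75:480  76:7632  77:13788  78:13071  79:12128
  80:1616  81:1792  82:10566  83:9646  84:9957  85:13408  86:7029  87:8682
  88:605  89:2150  90:4307  91:13207  92:5327  93:14486  94:12218  95:3047
  96:8112  97:6481  98:11920  99:10260  100:13744  101:3408  102:12358  103:5273
  104:4664  105:8426  106:5498  107:772  108:9287  109:2755  110:6457  111:2575
  112:3595  113:4874  114:11765  115:326  116:11159  117:14593  118:3462  119:7241
  120:9065  121:2213  122:827
Giant step factor: 13461^(-123) ≡ 1404 (mod 14939).
Scan 5491·1404^i mod 14939 for i = 0, 1, …:
  i=0: 5491   i=1: 840   i=2: 14118   i=3: 12558
  i=4: 3412   i=5: 9968   i=6: 12168   i=7: 8595
  i=8: 11607   i=9: 12718     …   i=46: 11278
  i=47: 13911
Match at i=47, j=18: n = 47·123 + 18 = 5799.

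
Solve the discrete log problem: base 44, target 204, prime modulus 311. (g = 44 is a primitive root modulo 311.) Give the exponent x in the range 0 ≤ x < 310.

Baby-step giant-step with m = ceil(sqrt(310)) = 18.
Baby table (44^j mod 311 for j=0..17):
  0:1  1:44  2:70  3:281  4:235  5:77  6:278  7:103
  8:178  9:57  10:20  11:258  12:156  13:22  14:35  15:296
  16:273  17:194
Giant step factor: 44^(-18) ≡ 179 (mod 311).
Scan 204·179^i mod 311 for i = 0, 1, …:
  i=0: 204   i=1: 129   i=2: 77
Match at i=2, j=5: x = 2·18 + 5 = 41.

41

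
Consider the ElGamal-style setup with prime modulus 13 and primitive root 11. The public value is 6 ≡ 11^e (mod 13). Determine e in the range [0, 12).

11

Successive powers of 11 modulo 13:
  11^0=1  11^1=11  11^2=4  11^3=5  11^4=3  11^5=7
  11^6=12  11^7=2  11^8=9  11^9=8  11^10=10  11^11=6
So 11^11 ≡ 6 (mod 13), giving e = 11.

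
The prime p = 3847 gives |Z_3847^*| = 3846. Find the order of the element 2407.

The order of 2407 must divide p − 1 = 3846 = 2 · 3 · 641.
Divisors: 1, 2, 3, 6, 641, 1282, 1923, 3846.
Check each in increasing order: 2407^1 ≡ 2407;  2407^2 ≡ 67;  2407^3 ≡ 3542;  2407^6 ≡ 697;  2407^641 ≡ 1.
Smallest exponent giving 1 is 641.

641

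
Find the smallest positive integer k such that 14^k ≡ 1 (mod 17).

16

The order of 14 must divide p − 1 = 16 = 2^4.
Divisors: 1, 2, 4, 8, 16.
Check each in increasing order: 14^1 ≡ 14;  14^2 ≡ 9;  14^4 ≡ 13;  14^8 ≡ 16;  14^16 ≡ 1.
Smallest exponent giving 1 is 16.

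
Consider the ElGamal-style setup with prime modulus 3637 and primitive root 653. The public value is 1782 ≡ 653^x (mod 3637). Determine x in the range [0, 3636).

Baby-step giant-step with m = ceil(sqrt(3636)) = 61.
Baby table (653^j mod 3637 for j=0..60):
  0:1  1:653  2:880  3:3631  4:3356  5:1994  6:36  7:1686
  8:2584  9:3421  10:795  11:2681  12:1296  13:2504  14:2099  15:3135
  16:3161  17:1954  18:3012  19:2856  20:2824  21:113  22:1049  23:1241
  24:2959  25:980  26:3465  27:431  28:1394  29:1032  30:1051  31:2547
  32:1082  33:968  34:2903  35:782  36:1466  37:767  38:2582  39:2115
  40:2672  41:2693  42:1858  43:2153  44:2027  45:3400  46:1630  47:2386
  48:1422  49:1131  50:232  51:2379  52:488  53:2245  54:274  55:709
  56:1078  57:1993  58:3020  59:806  60:2590
Giant step factor: 653^(-61) ≡ 1231 (mod 3637).
Scan 1782·1231^i mod 3637 for i = 0, 1, …:
  i=0: 1782   i=1: 531   i=2: 2638   i=3: 3174
  i=4: 1056   i=5: 1527   i=6: 3045   i=7: 2285
  i=8: 1434   i=9: 1309     …   i=25: 2719
  i=26: 1049
Match at i=26, j=22: x = 26·61 + 22 = 1608.

1608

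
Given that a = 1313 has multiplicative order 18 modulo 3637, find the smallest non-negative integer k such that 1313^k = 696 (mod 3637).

3

Successive powers of 1313 modulo 3637:
  1313^0=1  1313^1=1313  1313^2=31  1313^3=696
So 1313^3 ≡ 696 (mod 3637), giving k = 3.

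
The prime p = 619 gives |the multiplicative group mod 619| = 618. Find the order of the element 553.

309

The order of 553 must divide p − 1 = 618 = 2 · 3 · 103.
Divisors: 1, 2, 3, 6, 103, 206, 309, 618.
Check each in increasing order: 553^1 ≡ 553;  553^2 ≡ 23;  553^3 ≡ 339;  553^6 ≡ 406;  553^103 ≡ 366;  553^206 ≡ 252;  553^309 ≡ 1.
Smallest exponent giving 1 is 309.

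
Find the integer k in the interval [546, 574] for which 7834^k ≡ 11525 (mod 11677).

Compute 7834^546 mod 11677 = 5712, then multiply by 7834 repeatedly:
  7834^546=5712  7834^547=1544  7834^548=10001  7834^549=6841  7834^550=6641
  7834^551=4559  7834^552=6940  7834^553=11525
Found 11525 at exponent 553.

553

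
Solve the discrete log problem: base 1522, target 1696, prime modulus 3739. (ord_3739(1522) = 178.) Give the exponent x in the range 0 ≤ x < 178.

Baby-step giant-step with m = ceil(sqrt(178)) = 14.
Baby table (1522^j mod 3739 for j=0..13):
  0:1  1:1522  2:2043  3:2337  4:1125  5:3527  6:2629  7:608
  8:1843  9:796  10:76  11:3502  12:1969  13:1879
Giant step factor: 1522^(-14) ≡ 2114 (mod 3739).
Scan 1696·2114^i mod 3739 for i = 0, 1, …:
  i=0: 1696   i=1: 3382   i=2: 580   i=3: 3467
  i=4: 798   i=5: 683   i=6: 608
Match at i=6, j=7: x = 6·14 + 7 = 91.

91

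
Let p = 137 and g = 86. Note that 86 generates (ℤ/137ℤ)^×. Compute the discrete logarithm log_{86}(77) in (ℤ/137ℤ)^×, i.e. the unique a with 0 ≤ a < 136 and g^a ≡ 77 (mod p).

60

Baby-step giant-step with m = ceil(sqrt(136)) = 12.
Baby table (86^j mod 137 for j=0..11):
  0:1  1:86  2:135  3:102  4:4  5:70  6:129  7:134
  8:16  9:6  10:105  11:125
Giant step factor: 86^(-12) ≡ 15 (mod 137).
Scan 77·15^i mod 137 for i = 0, 1, …:
  i=0: 77   i=1: 59   i=2: 63   i=3: 123
  i=4: 64   i=5: 1
Match at i=5, j=0: a = 5·12 + 0 = 60.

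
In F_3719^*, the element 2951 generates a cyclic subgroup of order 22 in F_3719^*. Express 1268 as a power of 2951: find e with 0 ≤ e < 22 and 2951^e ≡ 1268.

8

Successive powers of 2951 modulo 3719:
  2951^0=1  2951^1=2951  2951^2=2222  2951^3=525  2951^4=2171  2951^5=2503
  2951^6=419  2951^7=1761  2951^8=1268
So 2951^8 ≡ 1268 (mod 3719), giving e = 8.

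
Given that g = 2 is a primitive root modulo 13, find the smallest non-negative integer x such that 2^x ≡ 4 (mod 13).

Successive powers of 2 modulo 13:
  2^0=1  2^1=2  2^2=4
So 2^2 ≡ 4 (mod 13), giving x = 2.

2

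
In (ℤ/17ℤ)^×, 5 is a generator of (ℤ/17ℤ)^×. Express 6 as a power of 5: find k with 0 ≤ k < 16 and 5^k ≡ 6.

Successive powers of 5 modulo 17:
  5^0=1  5^1=5  5^2=8  5^3=6
So 5^3 ≡ 6 (mod 17), giving k = 3.

3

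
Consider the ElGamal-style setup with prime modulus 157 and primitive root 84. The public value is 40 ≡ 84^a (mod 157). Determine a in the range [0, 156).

Successive powers of 84 modulo 157:
  84^0=1  84^1=84  84^2=148  84^3=29  84^4=81  84^5=53
  84^6=56  84^7=151  84^8=124  84^9=54  84^10=140  84^11=142
  84^12=153  84^13=135  84^14=36  84^15=41  84^16=147  84^17=102
  84^18=90  84^19=24  84^20=132  84^21=98  84^22=68  84^23=60
  84^24=16  84^25=88  84^26=13  84^27=150  84^28=40
So 84^28 ≡ 40 (mod 157), giving a = 28.

28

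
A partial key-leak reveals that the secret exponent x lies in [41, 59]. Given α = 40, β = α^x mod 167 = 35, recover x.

49

Compute 40^41 mod 167 = 51, then multiply by 40 repeatedly:
  40^41=51  40^42=36  40^43=104  40^44=152  40^45=68
  40^46=48  40^47=83  40^48=147  40^49=35
Found 35 at exponent 49.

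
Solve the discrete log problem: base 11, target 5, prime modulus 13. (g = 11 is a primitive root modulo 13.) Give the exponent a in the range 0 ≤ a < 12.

3

Successive powers of 11 modulo 13:
  11^0=1  11^1=11  11^2=4  11^3=5
So 11^3 ≡ 5 (mod 13), giving a = 3.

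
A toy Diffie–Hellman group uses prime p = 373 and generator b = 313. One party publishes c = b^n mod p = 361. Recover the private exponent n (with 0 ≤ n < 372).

102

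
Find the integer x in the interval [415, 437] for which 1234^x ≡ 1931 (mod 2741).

431

Compute 1234^415 mod 2741 = 946, then multiply by 1234 repeatedly:
  1234^415=946  1234^416=2439  1234^417=108  1234^418=1704  1234^419=389
  1234^420=351  1234^421=56  1234^422=579  1234^423=1826  1234^424=182
  1234^425=2567  1234^426=1823  1234^427=1962  1234^428=805  1234^429=1128
  1234^430=2265  1234^431=1931
Found 1931 at exponent 431.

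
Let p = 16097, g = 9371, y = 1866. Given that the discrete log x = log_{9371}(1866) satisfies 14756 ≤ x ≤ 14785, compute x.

14782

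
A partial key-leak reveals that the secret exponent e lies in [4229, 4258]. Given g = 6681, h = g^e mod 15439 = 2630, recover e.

Compute 6681^4229 mod 15439 = 384, then multiply by 6681 repeatedly:
  6681^4229=384  6681^4230=2630
Found 2630 at exponent 4230.

4230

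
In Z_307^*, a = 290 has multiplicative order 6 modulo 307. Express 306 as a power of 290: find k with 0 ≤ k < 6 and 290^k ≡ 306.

Successive powers of 290 modulo 307:
  290^0=1  290^1=290  290^2=289  290^3=306
So 290^3 ≡ 306 (mod 307), giving k = 3.

3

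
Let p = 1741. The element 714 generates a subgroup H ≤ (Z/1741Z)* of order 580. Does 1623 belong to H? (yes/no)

no

1623 ∈ ⟨714⟩ iff 1623^580 ≡ 1 (mod 1741), since |⟨714⟩| = 580.
1623^580 mod 1741 = 356.
Since 356 ≠ 1, 1623 does not lie in the subgroup.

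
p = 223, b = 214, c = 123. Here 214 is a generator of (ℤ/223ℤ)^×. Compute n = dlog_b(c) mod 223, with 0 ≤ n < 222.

47

Baby-step giant-step with m = ceil(sqrt(222)) = 15.
Baby table (214^j mod 223 for j=0..14):
  0:1  1:214  2:81  3:163  4:94  5:46  6:32  7:158
  8:139  9:87  10:109  11:134  12:132  13:150  14:211
Giant step factor: 214^(-15) ≡ 159 (mod 223).
Scan 123·159^i mod 223 for i = 0, 1, …:
  i=0: 123   i=1: 156   i=2: 51   i=3: 81
Match at i=3, j=2: n = 3·15 + 2 = 47.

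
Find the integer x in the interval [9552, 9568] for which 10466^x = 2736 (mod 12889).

9564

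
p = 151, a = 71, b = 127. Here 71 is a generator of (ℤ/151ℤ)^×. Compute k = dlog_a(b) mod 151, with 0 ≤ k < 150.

48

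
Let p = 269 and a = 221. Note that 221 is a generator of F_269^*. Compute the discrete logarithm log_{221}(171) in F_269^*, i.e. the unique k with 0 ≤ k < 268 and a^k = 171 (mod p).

247

Baby-step giant-step with m = ceil(sqrt(268)) = 17.
Baby table (221^j mod 269 for j=0..16):
  0:1  1:221  2:152  3:236  4:239  5:95  6:13  7:183
  8:93  9:109  10:148  11:159  12:169  13:227  14:133  15:72
  16:41
Giant step factor: 221^(-17) ≡ 250 (mod 269).
Scan 171·250^i mod 269 for i = 0, 1, …:
  i=0: 171   i=1: 248   i=2: 130   i=3: 220
  i=4: 124   i=5: 65   i=6: 110   i=7: 62
  i=8: 167   i=9: 55     …   i=13: 150
  i=14: 109
Match at i=14, j=9: k = 14·17 + 9 = 247.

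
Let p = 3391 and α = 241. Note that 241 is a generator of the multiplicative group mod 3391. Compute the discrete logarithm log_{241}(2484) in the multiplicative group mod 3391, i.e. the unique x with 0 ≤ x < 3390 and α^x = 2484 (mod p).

2631

Baby-step giant-step with m = ceil(sqrt(3390)) = 59.
Baby table (241^j mod 3391 for j=0..58):
  0:1  1:241  2:434  3:2864  4:1851  5:1870  6:3058  7:1131
  8:1291  9:2550  10:779  11:1234  12:2377  13:3169  14:754  15:1991
  16:1700  17:2780  18:1953  19:2715  20:3243  21:1633  22:197  23:3
  24:723  25:1302  26:1810  27:2162  28:2219  29:2392  30:2  31:482
  32:868  33:2337  34:311  35:349  36:2725  37:2262  38:2582  39:1709
  40:1558  41:2468  42:1363  43:2947  44:1508  45:591  46:9  47:2169
  48:515  49:2039  50:3095  51:3266  52:394  53:6  54:1446  55:2604
  56:229  57:933  58:1047
Giant step factor: 241^(-59) ≡ 908 (mod 3391).
Scan 2484·908^i mod 3391 for i = 0, 1, …:
  i=0: 2484   i=1: 457   i=2: 1254   i=3: 2647
  i=4: 2648   i=5: 165   i=6: 616   i=7: 3204
  i=8: 3145   i=9: 438     …   i=43: 1244
  i=44: 349
Match at i=44, j=35: x = 44·59 + 35 = 2631.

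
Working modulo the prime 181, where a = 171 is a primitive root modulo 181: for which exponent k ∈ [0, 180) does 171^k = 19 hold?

Baby-step giant-step with m = ceil(sqrt(180)) = 14.
Baby table (171^j mod 181 for j=0..13):
  0:1  1:171  2:100  3:86  4:45  5:93  6:156  7:69
  8:34  9:22  10:142  11:28  12:82  13:85
Giant step factor: 171^(-14) ≡ 79 (mod 181).
Scan 19·79^i mod 181 for i = 0, 1, …:
  i=0: 19   i=1: 53   i=2: 24   i=3: 86
Match at i=3, j=3: k = 3·14 + 3 = 45.

45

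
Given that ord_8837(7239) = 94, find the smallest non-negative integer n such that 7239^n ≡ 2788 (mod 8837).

Baby-step giant-step with m = ceil(sqrt(94)) = 10.
Baby table (7239^j mod 8837 for j=0..9):
  0:1  1:7239  2:8548  3:2298  4:3988  5:7490  6:5115  7:455
  8:6381  9:1060
Giant step factor: 7239^(-10) ≡ 460 (mod 8837).
Scan 2788·460^i mod 8837 for i = 0, 1, …:
  i=0: 2788   i=1: 1115   i=2: 354   i=3: 3774
  i=4: 3988
Match at i=4, j=4: n = 4·10 + 4 = 44.

44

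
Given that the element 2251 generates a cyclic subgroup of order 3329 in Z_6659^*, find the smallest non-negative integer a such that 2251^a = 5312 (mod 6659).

512

Baby-step giant-step with m = ceil(sqrt(3329)) = 58.
Baby table (2251^j mod 6659 for j=0..57):
  0:1  1:2251  2:6161  3:4373  4:1621  5:6398  6:5140  7:3457
  8:3995  9:3095  10:1531  11:3578  12:3347  13:2768  14:4603  15:6608
  16:5061  17:5421  18:3383  19:3896  20:6652  21:4220  22:3486  23:2684
  24:1971  25:1827  26:3974  27:2437  28:5330  29:4971  30:2601  31:1590
  32:3207  33:601  34:1074  35:357  36:4527  37:2007  38:2955  39:6023
  40:49  41:3755  42:2234  43:1189  44:6180  45:529  46:5477  47:2918
  48:2644  49:5157  50:1770  51:2188  52:4187  53:2452  54:5800  55:4160
  56:1606  57:5928
Giant step factor: 2251^(-58) ≡ 6311 (mod 6659).
Scan 5312·6311^i mod 6659 for i = 0, 1, …:
  i=0: 5312   i=1: 2626   i=2: 5094   i=3: 5241
  i=4: 698   i=5: 3479   i=6: 1246   i=7: 5886
  i=8: 2644
Match at i=8, j=48: a = 8·58 + 48 = 512.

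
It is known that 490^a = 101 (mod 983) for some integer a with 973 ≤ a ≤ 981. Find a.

Compute 490^973 mod 983 = 918, then multiply by 490 repeatedly:
  490^973=918  490^974=589  490^975=591  490^976=588  490^977=101
Found 101 at exponent 977.

977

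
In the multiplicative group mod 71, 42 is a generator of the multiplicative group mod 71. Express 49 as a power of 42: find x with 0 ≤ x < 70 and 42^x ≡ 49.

34

Baby-step giant-step with m = ceil(sqrt(70)) = 9.
Baby table (42^j mod 71 for j=0..8):
  0:1  1:42  2:60  3:35  4:50  5:41  6:18  7:46
  8:15
Giant step factor: 42^(-9) ≡ 63 (mod 71).
Scan 49·63^i mod 71 for i = 0, 1, …:
  i=0: 49   i=1: 34   i=2: 12   i=3: 46
Match at i=3, j=7: x = 3·9 + 7 = 34.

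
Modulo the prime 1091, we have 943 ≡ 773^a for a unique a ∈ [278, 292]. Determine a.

280

Compute 773^278 mod 1091 = 1085, then multiply by 773 repeatedly:
  773^278=1085  773^279=817  773^280=943
Found 943 at exponent 280.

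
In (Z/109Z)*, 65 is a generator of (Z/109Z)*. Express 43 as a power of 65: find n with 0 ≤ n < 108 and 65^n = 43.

Baby-step giant-step with m = ceil(sqrt(108)) = 11.
Baby table (65^j mod 109 for j=0..10):
  0:1  1:65  2:83  3:54  4:22  5:13  6:82  7:98
  8:48  9:68  10:60
Giant step factor: 65^(-11) ≡ 59 (mod 109).
Scan 43·59^i mod 109 for i = 0, 1, …:
  i=0: 43   i=1: 30   i=2: 26   i=3: 8
  i=4: 36   i=5: 53   i=6: 75   i=7: 65
Match at i=7, j=1: n = 7·11 + 1 = 78.

78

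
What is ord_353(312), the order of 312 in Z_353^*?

176

The order of 312 must divide p − 1 = 352 = 2^5 · 11.
Divisors: 1, 2, 4, 8, 11, 16, 22, 32, 44, 88, 176, 352.
Check each in increasing order: 312^1 ≡ 312;  312^2 ≡ 269;  312^4 ≡ 349;  312^8 ≡ 16;  312^11 ≡ 36;  312^16 ≡ 256;  312^22 ≡ 237;  312^32 ≡ 231;  312^44 ≡ 42;  312^88 ≡ 352;  312^176 ≡ 1.
Smallest exponent giving 1 is 176.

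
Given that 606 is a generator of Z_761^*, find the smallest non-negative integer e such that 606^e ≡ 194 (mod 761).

Baby-step giant-step with m = ceil(sqrt(760)) = 28.
Baby table (606^j mod 761 for j=0..27):
  0:1  1:606  2:434  3:459  4:389  5:585  6:645  7:477
  8:643  9:26  10:536  11:630  12:519  13:221  14:751  15:28
  16:226  17:737  18:676  19:238  20:399  21:557  22:419  23:501
  24:728  25:549  26:137  27:73
Giant step factor: 606^(-28) ≡ 449 (mod 761).
Scan 194·449^i mod 761 for i = 0, 1, …:
  i=0: 194   i=1: 352   i=2: 521   i=3: 302
  i=4: 140   i=5: 458   i=6: 172   i=7: 367
  i=8: 407   i=9: 103     …   i=15: 209
  i=16: 238
Match at i=16, j=19: e = 16·28 + 19 = 467.

467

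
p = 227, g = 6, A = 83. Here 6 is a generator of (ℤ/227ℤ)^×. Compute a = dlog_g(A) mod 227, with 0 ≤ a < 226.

91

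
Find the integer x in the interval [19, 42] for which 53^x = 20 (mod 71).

20

Compute 53^19 mod 71 = 62, then multiply by 53 repeatedly:
  53^19=62  53^20=20
Found 20 at exponent 20.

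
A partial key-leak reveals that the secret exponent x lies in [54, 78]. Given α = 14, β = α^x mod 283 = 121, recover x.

Compute 14^54 mod 283 = 168, then multiply by 14 repeatedly:
  14^54=168  14^55=88  14^56=100  14^57=268  14^58=73
  14^59=173  14^60=158  14^61=231  14^62=121
Found 121 at exponent 62.

62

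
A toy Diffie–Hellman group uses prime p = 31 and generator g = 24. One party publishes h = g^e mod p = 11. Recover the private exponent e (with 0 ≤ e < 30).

Successive powers of 24 modulo 31:
  24^0=1  24^1=24  24^2=18  24^3=29  24^4=14  24^5=26
  24^6=4  24^7=3  24^8=10  24^9=23  24^10=25  24^11=11
So 24^11 ≡ 11 (mod 31), giving e = 11.

11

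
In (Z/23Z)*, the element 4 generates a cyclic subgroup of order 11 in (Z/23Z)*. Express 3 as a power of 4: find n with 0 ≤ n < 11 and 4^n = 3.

4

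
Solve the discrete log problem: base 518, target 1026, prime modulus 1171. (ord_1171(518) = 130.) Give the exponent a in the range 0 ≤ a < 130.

74

Baby-step giant-step with m = ceil(sqrt(130)) = 12.
Baby table (518^j mod 1171 for j=0..11):
  0:1  1:518  2:165  3:1158  4:292  5:197  6:169  7:888
  8:952  9:145  10:166  11:505
Giant step factor: 518^(-12) ≡ 41 (mod 1171).
Scan 1026·41^i mod 1171 for i = 0, 1, …:
  i=0: 1026   i=1: 1081   i=2: 994   i=3: 940
  i=4: 1068   i=5: 461   i=6: 165
Match at i=6, j=2: a = 6·12 + 2 = 74.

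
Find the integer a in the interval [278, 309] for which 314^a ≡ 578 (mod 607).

Compute 314^278 mod 607 = 38, then multiply by 314 repeatedly:
  314^278=38  314^279=399  314^280=244  314^281=134  314^282=193
  314^283=509  314^284=185  314^285=425  314^286=517  314^287=269
  314^288=93  314^289=66  314^290=86  314^291=296  314^292=73
  314^293=463  314^294=309  314^295=513  314^296=227  314^297=259
  314^298=595  314^299=481  314^300=498  314^301=373  314^302=578
Found 578 at exponent 302.

302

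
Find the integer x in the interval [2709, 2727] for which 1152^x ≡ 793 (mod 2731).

2714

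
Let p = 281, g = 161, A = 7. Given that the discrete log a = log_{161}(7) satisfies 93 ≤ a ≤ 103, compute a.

98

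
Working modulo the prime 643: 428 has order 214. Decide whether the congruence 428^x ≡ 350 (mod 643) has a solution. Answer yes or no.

350 ∈ ⟨428⟩ iff 350^214 ≡ 1 (mod 643), since |⟨428⟩| = 214.
350^214 mod 643 = 177.
Since 177 ≠ 1, 350 does not lie in the subgroup.

no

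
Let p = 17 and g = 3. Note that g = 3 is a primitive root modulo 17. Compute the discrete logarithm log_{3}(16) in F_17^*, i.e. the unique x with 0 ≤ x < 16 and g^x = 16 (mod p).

Successive powers of 3 modulo 17:
  3^0=1  3^1=3  3^2=9  3^3=10  3^4=13  3^5=5
  3^6=15  3^7=11  3^8=16
So 3^8 ≡ 16 (mod 17), giving x = 8.

8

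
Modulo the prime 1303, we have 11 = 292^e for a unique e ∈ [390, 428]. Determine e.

Compute 292^390 mod 1303 = 468, then multiply by 292 repeatedly:
  292^390=468  292^391=1144  292^392=480  292^393=739  292^394=793
  292^395=925  292^396=379  292^397=1216  292^398=656  292^399=11
Found 11 at exponent 399.

399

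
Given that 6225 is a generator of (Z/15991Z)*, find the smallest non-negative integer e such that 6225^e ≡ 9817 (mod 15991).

1199

Baby-step giant-step with m = ceil(sqrt(15990)) = 127.
Baby table (6225^j mod 15991 for j=0..126):
  0:1  1:6225  2:4432  3:4725  4:5676  5:8981  6:2189  7:2193
  8:11102  9:12839  10:15748  11:6470  12:10412  13:3177  14:11949  15:8384
  16:11767  17:10795  18:4693  19:14359  20:11076  21:10899  22:12453  23:11548
  24:6755  25:9536  26:3008  27:15330  28:10953  29:12792  30:11011  31:6049
  32:12211  33:8252  34:5608  35:1447  36:4642  37:713  38:8918  39:9789
  40:10815  41:1265  42:7053  43:9630  44:12482  45:181  46:7355  47:2642
  48:7702  49:3932  50:10470  51:12425  52:13149  53:10587  54:5164  55:3990
  56:3727  57:13625  58:15352  59:3984  60:14350  61:3024  62:2993  63:1910
  64:8437  65:5881  66:5826  67:15253  68:11358  69:7339  70:14979  71:754
  72:8287  73:15600  74:12648  75:10107  76:7481  77:3433  78:6449  79:7615
  80:6051  81:8670  82:1125  83:15058  84:12799  85:6613  86:5091  87:13304
  88:11  89:4511  90:779  91:4002  92:14463  93:2845  94:8088  95:8132
  96:10185  97:13301  98:13318  99:7206  100:2595  101:2965  102:3511  103:12269
  104:1509  105:6808  106:3650  107:14030  108:9899  109:7952  110:9055  111:15091
  112:10341  113:8950  114:1106  115:8720  116:8546  117:12784  118:9184  119:2575
  120:6393  121:10817  122:13715  123:15917  124:3089  125:7843  126:2152
Giant step factor: 6225^(-127) ≡ 11398 (mod 15991).
Scan 9817·11398^i mod 15991 for i = 0, 1, …:
  i=0: 9817   i=1: 5139   i=2: 15280   i=3: 3459
  i=4: 7867   i=5: 6529   i=6: 11419   i=7: 3013
  i=8: 9497   i=9: 3727
Match at i=9, j=56: e = 9·127 + 56 = 1199.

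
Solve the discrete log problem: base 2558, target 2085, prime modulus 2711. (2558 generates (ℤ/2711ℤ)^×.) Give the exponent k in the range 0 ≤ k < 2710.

2126

Baby-step giant-step with m = ceil(sqrt(2710)) = 53.
Baby table (2558^j mod 2711 for j=0..52):
  0:1  1:2558  2:1721  3:2365  4:1429  5:954  6:432  7:1679
  8:658  9:2344  10:1931  11:56  12:2276  13:1491  14:2312  15:1405
  16:1915  17:2504  18:1850  19:1605  20:1136  21:2407  22:425  23:39
  24:2166  25:2055  26:61  27:1511  28:1963  29:582  30:417  31:1263
  32:1953  33:2112  34:2184  35:2012  36:1218  37:705  38:575  39:1488
  40:60  41:1664  42:242  43:928  44:1699  45:309  46:1521  47:433
  48:1526  49:2379  50:1998  51:649  52:1010
Giant step factor: 2558^(-53) ≡ 1807 (mod 2711).
Scan 2085·1807^i mod 2711 for i = 0, 1, …:
  i=0: 2085   i=1: 2016   i=2: 2039   i=3: 224
  i=4: 829   i=5: 1531   i=6: 1297   i=7: 1375
  i=8: 1349   i=9: 454     …   i=39: 1415
  i=40: 432
Match at i=40, j=6: k = 40·53 + 6 = 2126.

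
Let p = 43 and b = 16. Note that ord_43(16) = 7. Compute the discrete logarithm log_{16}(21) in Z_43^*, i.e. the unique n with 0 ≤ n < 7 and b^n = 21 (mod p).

5

Successive powers of 16 modulo 43:
  16^0=1  16^1=16  16^2=41  16^3=11  16^4=4  16^5=21
So 16^5 ≡ 21 (mod 43), giving n = 5.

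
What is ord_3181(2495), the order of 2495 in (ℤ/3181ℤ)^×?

The order of 2495 must divide p − 1 = 3180 = 2^2 · 3 · 5 · 53.
Divisors: 1, 2, 3, 4, 5, 6, 10, 12, 15, 20, 30, 53, 60, 106, 159, 212, 265, 318, 530, 636, 795, 1060, 1590, 3180.
Check each in increasing order: 2495^1 ≡ 2495;  2495^2 ≡ 2989;  2495^3 ≡ 1291;  2495^4 ≡ 1873;  2495^5 ≡ 246;  2495^6 ≡ 3018;  2495^10 ≡ 77;  2495^12 ≡ 1121;  2495^15 ≡ 3037;  2495^20 ≡ 2748;  2495^30 ≡ 1650;  2495^53 ≡ 1448;  2495^60 ≡ 2745;  2495^106 ≡ 425;  2495^159 ≡ 1467;  2495^212 ≡ 2489;  2495^265 ≡ 3180;  2495^318 ≡ 1733;  2495^530 ≡ 1.
Smallest exponent giving 1 is 530.

530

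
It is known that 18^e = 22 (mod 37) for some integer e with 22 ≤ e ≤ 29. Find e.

23

Compute 18^22 mod 37 = 30, then multiply by 18 repeatedly:
  18^22=30  18^23=22
Found 22 at exponent 23.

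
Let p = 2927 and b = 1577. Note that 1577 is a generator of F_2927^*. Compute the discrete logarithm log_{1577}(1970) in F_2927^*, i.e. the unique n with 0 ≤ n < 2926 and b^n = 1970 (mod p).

Baby-step giant-step with m = ceil(sqrt(2926)) = 55.
Baby table (1577^j mod 2927 for j=0..54):
  0:1  1:1577  2:1906  3:2660  4:429  5:396  6:1041  7:2537
  8:2567  9:118  10:1685  11:2456  12:691  13:863  14:2823  15:2831
  16:812  17:1425  18:2216  19:2721  20:35  21:2509  22:2316  23:2363
  24:380  25:2152  26:1311  27:985  28:2035  29:1203  30:435  31:1077
  32:769  33:935  34:2214  35:2494  36:2077  37:116  38:1458  39:1571
  40:1225  41:5  42:2031  43:749  44:1592  45:2145  46:1980  47:2278
  48:977  49:1127  50:590  51:2571  52:572  53:528  54:1388
Giant step factor: 1577^(-55) ≡ 2381 (mod 2927).
Scan 1970·2381^i mod 2927 for i = 0, 1, …:
  i=0: 1970   i=1: 1516   i=2: 605   i=3: 421
  i=4: 1367   i=5: 3   i=6: 1289   i=7: 1613
  i=8: 329   i=9: 1840     …   i=49: 1271
  i=50: 2660
Match at i=50, j=3: n = 50·55 + 3 = 2753.

2753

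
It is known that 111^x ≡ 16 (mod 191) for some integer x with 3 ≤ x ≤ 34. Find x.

26

Compute 111^3 mod 191 = 71, then multiply by 111 repeatedly:
  111^3=71  111^4=50  111^5=11  111^6=75  111^7=112
  111^8=17  111^9=168  111^10=121  111^11=61  111^12=86
  111^13=187  111^14=129  111^15=185  111^16=98  111^17=182
  111^18=147  111^19=82  111^20=125  111^21=123  111^22=92
  111^23=89  111^24=138  111^25=38  111^26=16
Found 16 at exponent 26.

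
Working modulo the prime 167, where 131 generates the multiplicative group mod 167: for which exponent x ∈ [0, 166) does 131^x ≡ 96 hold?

164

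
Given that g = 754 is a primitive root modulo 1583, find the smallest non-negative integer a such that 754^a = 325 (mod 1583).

1398

Baby-step giant-step with m = ceil(sqrt(1582)) = 40.
Baby table (754^j mod 1583 for j=0..39):
  0:1  1:754  2:219  3:494  4:471  5:542  6:254  7:1556
  8:221  9:419  10:909  11:1530  12:1196  13:1057  14:729  15:365
  16:1351  17:785  18:1431  19:951  20:1538  21:896  22:1226  23:1515
  24:967  25:938  26:1234  27:1215  28:1136  29:141  30:253  31:802
  32:2  33:1508  34:438  35:988  36:942  37:1084  38:508  39:1529
Giant step factor: 754^(-40) ≡ 1429 (mod 1583).
Scan 325·1429^i mod 1583 for i = 0, 1, …:
  i=0: 325   i=1: 606   i=2: 73   i=3: 1422
  i=4: 1049   i=5: 1503   i=6: 1239   i=7: 737
  i=8: 478   i=9: 789     …   i=33: 1333
  i=34: 508
Match at i=34, j=38: a = 34·40 + 38 = 1398.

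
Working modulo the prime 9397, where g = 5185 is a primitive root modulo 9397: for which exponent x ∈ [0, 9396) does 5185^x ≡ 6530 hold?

Baby-step giant-step with m = ceil(sqrt(9396)) = 97.
Baby table (5185^j mod 9397 for j=0..96):
  0:1  1:5185  2:8805  3:3299  4:2775  5:1568  6:1675  7:2047
  8:4482  9:389  10:6007  11:4637  12:5319  13:8217  14:8544  15:3182
  16:6935  17:5053  18:969  19:6267  20:8966  21:1751  22:1433  23:6475
  24:6791  25:776  26:1644  27:1061  28:4040  29:1487  30:4555  31:3014
  32:379  33:1142  34:1160  35:520  36:8658  37:2261  38:5226  39:5259
  40:7218  41:6476  42:2579  43:184  44:4943  45:3836  46:5608  47:3162
  48:6602  49:7496  50:768  51:7149  52:5797  53:5839  54:7478  55:1408
  56:8408  57:2797  58:2874  59:7445  60:8846  61:9150  62:6694  63:5269
  64:2686  65:556  66:7378  67:9140  68:1829  69:1792  70:7284  71:997
  72:1095  73:1787  74:153  75:3957  76:3394  77:6706  78:1710  79:4979
  80:2556  81:3090  82:9162  83:3135  84:7562  85:4686  86:5665  87:7400
  88:1049  89:7599  90:8591  91:2555  92:7302  93:357  94:9233  95:4787
  96:3118
Giant step factor: 5185^(-97) ≡ 252 (mod 9397).
Scan 6530·252^i mod 9397 for i = 0, 1, …:
  i=0: 6530   i=1: 1085   i=2: 907   i=3: 3036
  i=4: 3915   i=5: 9292   i=6: 1731   i=7: 3950
  i=8: 8715   i=9: 6679     …   i=71: 5426
  i=72: 4787
Match at i=72, j=95: x = 72·97 + 95 = 7079.

7079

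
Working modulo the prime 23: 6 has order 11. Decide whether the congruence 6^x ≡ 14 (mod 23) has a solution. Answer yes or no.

⟨6⟩ has order 11; its elements mod 23 are {1, 2, 3, 4, 6, 8, 9, 12, 13, 16, 18}.
14 is not in this set.

no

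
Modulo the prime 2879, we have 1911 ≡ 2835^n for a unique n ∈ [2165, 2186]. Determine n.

2181

Compute 2835^2165 mod 2879 = 2381, then multiply by 2835 repeatedly:
  2835^2165=2381  2835^2166=1759  2835^2167=337  2835^2168=2446  2835^2169=1778
  2835^2170=2380  2835^2171=1803  2835^2172=1280  2835^2173=1260  2835^2174=2140
  2835^2175=847  2835^2176=159  2835^2177=1641  2835^2178=2650  2835^2179=1439
  2835^2180=22  2835^2181=1911
Found 1911 at exponent 2181.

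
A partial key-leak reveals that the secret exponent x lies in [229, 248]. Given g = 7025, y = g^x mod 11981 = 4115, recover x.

248

Compute 7025^229 mod 11981 = 7413, then multiply by 7025 repeatedly:
  7025^229=7413  7025^230=6899  7025^231=2330  7025^232=2204  7025^233=3648
  7025^234=11822  7025^235=9239  7025^236=2898  7025^237=2731  7025^238=3694
  7025^239=11485  7025^240=2071  7025^241=3841  7025^242=1813  7025^243=522
  7025^244=864  7025^245=7214  7025^246=10701  7025^247=5731  7025^248=4115
Found 4115 at exponent 248.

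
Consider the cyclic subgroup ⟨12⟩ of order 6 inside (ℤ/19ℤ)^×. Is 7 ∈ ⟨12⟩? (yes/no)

yes

⟨12⟩ has order 6; its elements mod 19 are {1, 7, 8, 11, 12, 18}.
7 is in this set.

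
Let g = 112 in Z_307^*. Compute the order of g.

153

The order of 112 must divide p − 1 = 306 = 2 · 3^2 · 17.
Divisors: 1, 2, 3, 6, 9, 17, 18, 34, 51, 102, 153, 306.
Check each in increasing order: 112^1 ≡ 112;  112^2 ≡ 264;  112^3 ≡ 96;  112^6 ≡ 6;  112^9 ≡ 269;  112^17 ≡ 287;  112^18 ≡ 216;  112^34 ≡ 93;  112^51 ≡ 289;  112^102 ≡ 17;  112^153 ≡ 1.
Smallest exponent giving 1 is 153.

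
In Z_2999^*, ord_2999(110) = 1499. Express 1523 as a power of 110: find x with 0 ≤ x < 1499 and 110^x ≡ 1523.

Baby-step giant-step with m = ceil(sqrt(1499)) = 39.
Baby table (110^j mod 2999 for j=0..38):
  0:1  1:110  2:104  3:2443  4:1819  5:2156  6:239  7:2298
  8:864  9:2071  10:2885  11:2455  12:140  13:405  14:2564  15:134
  16:2744  17:1940  18:471  19:827  20:1000  21:2036  22:2034  23:1814
  24:1606  25:2718  26:2079  27:766  28:288  29:1690  30:2961  31:1818
  32:2046  33:135  34:2854  35:2044  36:2914  37:2646  38:157
Giant step factor: 110^(-39) ≡ 990 (mod 2999).
Scan 1523·990^i mod 2999 for i = 0, 1, …:
  i=0: 1523   i=1: 2272   i=2: 30   i=3: 2709
  i=4: 804   i=5: 1225   i=6: 1154   i=7: 2840
  i=8: 1537   i=9: 1137     …   i=26: 987
  i=27: 2455
Match at i=27, j=11: x = 27·39 + 11 = 1064.

1064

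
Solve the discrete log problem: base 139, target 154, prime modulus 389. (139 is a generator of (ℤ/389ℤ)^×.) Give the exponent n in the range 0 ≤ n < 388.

Baby-step giant-step with m = ceil(sqrt(388)) = 20.
Baby table (139^j mod 389 for j=0..19):
  0:1  1:139  2:260  3:352  4:303  5:105  6:202  7:70
  8:5  9:306  10:133  11:204  12:348  13:136  14:232  15:350
  16:25  17:363  18:276  19:242
Giant step factor: 139^(-20) ≡ 74 (mod 389).
Scan 154·74^i mod 389 for i = 0, 1, …:
  i=0: 154   i=1: 115   i=2: 341   i=3: 338
  i=4: 116   i=5: 26   i=6: 368   i=7: 2
  i=8: 148   i=9: 60     …   i=14: 192
  i=15: 204
Match at i=15, j=11: n = 15·20 + 11 = 311.

311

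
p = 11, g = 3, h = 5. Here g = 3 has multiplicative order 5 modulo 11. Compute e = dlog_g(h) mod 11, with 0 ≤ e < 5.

3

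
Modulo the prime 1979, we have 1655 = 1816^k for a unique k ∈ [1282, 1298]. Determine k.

Compute 1816^1282 mod 1979 = 980, then multiply by 1816 repeatedly:
  1816^1282=980  1816^1283=559  1816^1284=1896  1816^1285=1655
Found 1655 at exponent 1285.

1285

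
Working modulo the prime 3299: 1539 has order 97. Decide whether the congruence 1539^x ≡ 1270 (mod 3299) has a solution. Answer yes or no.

no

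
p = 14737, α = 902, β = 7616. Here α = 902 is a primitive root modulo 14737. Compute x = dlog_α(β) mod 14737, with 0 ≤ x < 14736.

Baby-step giant-step with m = ceil(sqrt(14736)) = 122.
Baby table (902^j mod 14737 for j=0..121):
  0:1  1:902  2:3069  3:12419  4:1818  5:4029  6:8856  7:658
  8:4036  9:433  10:7404  11:2547  12:13159  13:6133  14:5591  15:3028
  16:4911  17:8622  18:10645  19:8003  20:12313  21:9365  22:2929  23:4035
  24:14268  25:4335  26:4865  27:11341  28:2104  29:11472  30:2370  31:875
  32:8189  33:3241  34:5456  35:13891  36:3232  37:12075  38:1007  39:9357
  40:10450  41:8957  42:3338  43:4528  44:2107  45:14178  46:11577  47:8658
  48:13643  49:591  50:2550  51:1128  52:603  53:13374  54:8482  55:2261
  56:5716  57:12619  58:5374  59:13612  60:2103  61:10570  62:14038  63:3193
  64:6371  65:13949  66:11337  67:13233  68:13933  69:11642  70:8340  71:6810
  72:12028  73:2824  74:12484  75:1500  76:11933  77:5556  78:932  79:655
  80:1330  81:5963  82:14358  83:11830  84:1072  85:9039  86:3617  87:5657
  88:3612  89:1147  90:3004  91:12737  92:8651  93:7329  94:8582  95:4039
  96:3139  97:1874  98:10330  99:3876  100:3483  101:2685  102:5002  103:2282
  104:9921  105:3383  106:907  107:7579  108:13027  109:4965  110:13119  111:14264
  112:727  113:7326  114:5876  115:9569  116:10093  117:11157  118:12980  119:6782
  120:1509  121:5314
Giant step factor: 902^(-122) ≡ 1572 (mod 14737).
Scan 7616·1572^i mod 14737 for i = 0, 1, …:
  i=0: 7616   i=1: 5908   i=2: 3066   i=3: 753
  i=4: 4756   i=5: 4773   i=6: 2023   i=7: 11701
  i=8: 2196   i=9: 3654     …   i=49: 7255
  i=50: 13159
Match at i=50, j=12: x = 50·122 + 12 = 6112.

6112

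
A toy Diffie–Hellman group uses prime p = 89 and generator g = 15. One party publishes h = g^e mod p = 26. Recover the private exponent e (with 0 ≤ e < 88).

65

Baby-step giant-step with m = ceil(sqrt(88)) = 10.
Baby table (15^j mod 89 for j=0..9):
  0:1  1:15  2:47  3:82  4:73  5:27  6:49  7:23
  8:78  9:13
Giant step factor: 15^(-10) ≡ 21 (mod 89).
Scan 26·21^i mod 89 for i = 0, 1, …:
  i=0: 26   i=1: 12   i=2: 74   i=3: 41
  i=4: 60   i=5: 14   i=6: 27
Match at i=6, j=5: e = 6·10 + 5 = 65.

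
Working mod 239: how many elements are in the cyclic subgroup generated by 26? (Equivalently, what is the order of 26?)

238

The order of 26 must divide p − 1 = 238 = 2 · 7 · 17.
Divisors: 1, 2, 7, 14, 17, 34, 119, 238.
Check each in increasing order: 26^1 ≡ 26;  26^2 ≡ 198;  26^7 ≡ 76;  26^14 ≡ 40;  26^17 ≡ 141;  26^34 ≡ 44;  26^119 ≡ 238;  26^238 ≡ 1.
Smallest exponent giving 1 is 238.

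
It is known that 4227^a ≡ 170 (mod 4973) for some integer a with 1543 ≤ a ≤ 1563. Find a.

1552

Compute 4227^1543 mod 4973 = 3502, then multiply by 4227 repeatedly:
  4227^1543=3502  4227^1544=3306  4227^1545=332  4227^1546=978  4227^1547=1443
  4227^1548=2663  4227^1549=2602  4227^1550=3351  4227^1551=1573  4227^1552=170
Found 170 at exponent 1552.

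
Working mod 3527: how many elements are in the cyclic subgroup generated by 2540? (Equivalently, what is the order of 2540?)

The order of 2540 must divide p − 1 = 3526 = 2 · 41 · 43.
Divisors: 1, 2, 41, 43, 82, 86, 1763, 3526.
Check each in increasing order: 2540^1 ≡ 2540;  2540^2 ≡ 717;  2540^41 ≡ 1864;  2540^43 ≡ 3282;  2540^82 ≡ 401;  2540^86 ≡ 66;  2540^1763 ≡ 1.
Smallest exponent giving 1 is 1763.

1763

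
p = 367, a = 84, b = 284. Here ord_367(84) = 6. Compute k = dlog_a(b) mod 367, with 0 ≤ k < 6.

5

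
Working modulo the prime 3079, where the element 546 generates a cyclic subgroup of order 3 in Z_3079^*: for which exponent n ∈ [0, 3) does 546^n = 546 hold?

Successive powers of 546 modulo 3079:
  546^0=1  546^1=546
So 546^1 ≡ 546 (mod 3079), giving n = 1.

1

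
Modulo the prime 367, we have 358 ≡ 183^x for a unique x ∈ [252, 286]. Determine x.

Compute 183^252 mod 367 = 338, then multiply by 183 repeatedly:
  183^252=338  183^253=198  183^254=268  183^255=233  183^256=67
  183^257=150  183^258=292  183^259=221  183^260=73  183^261=147
  183^262=110  183^263=312  183^264=211  183^265=78  183^266=328
  183^267=203  183^268=82  183^269=326  183^270=204  183^271=265
  183^272=51  183^273=158  183^274=288  183^275=223  183^276=72
  183^277=331  183^278=18  183^279=358
Found 358 at exponent 279.

279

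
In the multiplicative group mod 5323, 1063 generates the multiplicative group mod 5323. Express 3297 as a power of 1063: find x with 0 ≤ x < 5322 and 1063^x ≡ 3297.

Baby-step giant-step with m = ceil(sqrt(5322)) = 73.
Baby table (1063^j mod 5323 for j=0..72):
  0:1  1:1063  2:1493  3:805  4:4035  5:4190  6:3942  7:1145
  8:3491  9:802  10:846  11:5034  12:1527  13:5009  14:1567  15:4945
  16:2734  17:5207  18:4444  19:2471  20:2434  21:364  22:3676  23:506
  24:255  25:4915  26:2782  27:3001  28:1586  29:3850  30:4486  31:4533
  32:1264  33:2236  34:2810  35:827  36:806  37:5098  38:360  39:4747
  40:5180  41:2358  42:4744  43:1991  44:3202  45:2329  46:532  47:1278
  48:1149  49:2420  50:1451  51:4066  52:5205  53:2318  54:4808  55:824
  56:2940  57:619  58:3268  59:3288  60:3256  61:1178  62:1309  63:2164
  64:796  65:5114  66:1399  67:2020  68:2091  69:3042  70:2585  71:1187
  72:230
Giant step factor: 1063^(-73) ≡ 1432 (mod 5323).
Scan 3297·1432^i mod 5323 for i = 0, 1, …:
  i=0: 3297   i=1: 5126   i=2: 15   i=3: 188
  i=4: 3066   i=5: 4360   i=6: 4964   i=7: 2243
  i=8: 2207   i=9: 3885     …   i=55: 2347
  i=56: 2091
Match at i=56, j=68: x = 56·73 + 68 = 4156.

4156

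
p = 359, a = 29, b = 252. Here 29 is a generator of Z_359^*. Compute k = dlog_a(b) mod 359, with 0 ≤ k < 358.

273

Baby-step giant-step with m = ceil(sqrt(358)) = 19.
Baby table (29^j mod 359 for j=0..18):
  0:1  1:29  2:123  3:336  4:51  5:43  6:170  7:263
  8:88  9:39  10:54  11:130  12:180  13:194  14:241  15:168
  16:205  17:201  18:85
Giant step factor: 29^(-19) ≡ 172 (mod 359).
Scan 252·172^i mod 359 for i = 0, 1, …:
  i=0: 252   i=1: 264   i=2: 174   i=3: 131
  i=4: 274   i=5: 99   i=6: 155   i=7: 94
  i=8: 13   i=9: 82     …   i=13: 300
  i=14: 263
Match at i=14, j=7: k = 14·19 + 7 = 273.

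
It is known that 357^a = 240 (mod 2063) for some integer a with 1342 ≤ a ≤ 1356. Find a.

1343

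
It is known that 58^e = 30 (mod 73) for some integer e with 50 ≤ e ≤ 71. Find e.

69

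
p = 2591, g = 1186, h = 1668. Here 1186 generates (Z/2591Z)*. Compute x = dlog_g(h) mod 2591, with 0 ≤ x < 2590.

535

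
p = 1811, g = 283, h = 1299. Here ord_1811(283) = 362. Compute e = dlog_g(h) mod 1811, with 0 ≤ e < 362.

324

Baby-step giant-step with m = ceil(sqrt(362)) = 20.
Baby table (283^j mod 1811 for j=0..19):
  0:1  1:283  2:405  3:522  4:1035  5:1334  6:834  7:592
  8:924  9:708  10:1154  11:602  12:132  13:1136  14:941  15:86
  16:795  17:421  18:1428  19:271
Giant step factor: 283^(-20) ≡ 508 (mod 1811).
Scan 1299·508^i mod 1811 for i = 0, 1, …:
  i=0: 1299   i=1: 688   i=2: 1792   i=3: 1214
  i=4: 972   i=5: 1184   i=6: 220   i=7: 1289
  i=8: 1041   i=9: 16     …   i=15: 1125
  i=16: 1035
Match at i=16, j=4: e = 16·20 + 4 = 324.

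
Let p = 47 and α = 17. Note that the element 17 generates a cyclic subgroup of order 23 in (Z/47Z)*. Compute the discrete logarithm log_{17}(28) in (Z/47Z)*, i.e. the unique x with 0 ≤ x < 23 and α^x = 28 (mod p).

10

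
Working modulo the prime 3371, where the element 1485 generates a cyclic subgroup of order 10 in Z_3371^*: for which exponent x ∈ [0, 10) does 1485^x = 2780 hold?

7

Successive powers of 1485 modulo 3371:
  1485^0=1  1485^1=1485  1485^2=591  1485^3=1175  1485^4=2068  1485^5=3370
  1485^6=1886  1485^7=2780
So 1485^7 ≡ 2780 (mod 3371), giving x = 7.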